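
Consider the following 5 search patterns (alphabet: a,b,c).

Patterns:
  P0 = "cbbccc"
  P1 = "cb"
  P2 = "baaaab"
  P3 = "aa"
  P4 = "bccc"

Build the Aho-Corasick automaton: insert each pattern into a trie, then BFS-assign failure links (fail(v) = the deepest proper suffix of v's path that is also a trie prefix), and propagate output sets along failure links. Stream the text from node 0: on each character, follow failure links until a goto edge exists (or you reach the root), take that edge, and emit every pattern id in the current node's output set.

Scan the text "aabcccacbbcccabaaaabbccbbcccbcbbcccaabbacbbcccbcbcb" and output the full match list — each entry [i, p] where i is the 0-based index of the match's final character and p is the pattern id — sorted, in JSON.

Build:
Trie (insert patterns):
  0='ε' goto a→13 b→7 c→1
  1='c' goto b→2
  2='cb' goto b→3  ←P1
  3='cbb' goto c→4
  4='cbbc' goto c→5
  5='cbbcc' goto c→6
  6='cbbccc' goto ·  ←P0
  7='b' goto a→8 c→15
  8='ba' goto a→9
  9='baa' goto a→10
  10='baaa' goto a→11
  11='baaaa' goto b→12
  12='baaaab' goto ·  ←P2
  13='a' goto a→14
  14='aa' goto ·  ←P3
  15='bc' goto c→16
  16='bcc' goto c→17
  17='bccc' goto ·  ←P4

BFS fail/out derivation:
  fail(1) 'c': from fail(0)=0 chase 'c': 0 ⇒ 0;  out=∅∪out(0)=∅
  fail(7) 'b': from fail(0)=0 chase 'b': 0 ⇒ 0;  out=∅∪out(0)=∅
  fail(13) 'a': from fail(0)=0 chase 'a': 0 ⇒ 0;  out=∅∪out(0)=∅
  fail(2) 'cb': from fail(1)=0 chase 'b': 0 ⇒ 7;  out={1}∪out(7)={1}
  fail(8) 'ba': from fail(7)=0 chase 'a': 0 ⇒ 13;  out=∅∪out(13)=∅
  fail(14) 'aa': from fail(13)=0 chase 'a': 0 ⇒ 13;  out={3}∪out(13)={3}
  fail(15) 'bc': from fail(7)=0 chase 'c': 0 ⇒ 1;  out=∅∪out(1)=∅
  fail(3) 'cbb': from fail(2)=7 chase 'b': 7→0 ⇒ 7;  out=∅∪out(7)=∅
  fail(9) 'baa': from fail(8)=13 chase 'a': 13 ⇒ 14;  out=∅∪out(14)={3}
  fail(16) 'bcc': from fail(15)=1 chase 'c': 1→0 ⇒ 1;  out=∅∪out(1)=∅
  fail(4) 'cbbc': from fail(3)=7 chase 'c': 7 ⇒ 15;  out=∅∪out(15)=∅
  fail(10) 'baaa': from fail(9)=14 chase 'a': 14→13 ⇒ 14;  out=∅∪out(14)={3}
  fail(17) 'bccc': from fail(16)=1 chase 'c': 1→0 ⇒ 1;  out={4}∪out(1)={4}
  fail(5) 'cbbcc': from fail(4)=15 chase 'c': 15 ⇒ 16;  out=∅∪out(16)=∅
  fail(11) 'baaaa': from fail(10)=14 chase 'a': 14→13 ⇒ 14;  out=∅∪out(14)={3}
  fail(6) 'cbbccc': from fail(5)=16 chase 'c': 16 ⇒ 17;  out={0}∪out(17)={0,4}
  fail(12) 'baaaab': from fail(11)=14 chase 'b': 14→13→0 ⇒ 7;  out={2}∪out(7)={2}

Text stream:
[0] read 'a'  n0⇒n13
[1] read 'a'  n13⇒n14  ** P3@[0:1]
[2] read 'b'  n14⇒n7 ·f
[3] read 'c'  n7⇒n15
[4] read 'c'  n15⇒n16
[5] read 'c'  n16⇒n17  ** P4@[2:5]
[6] read 'a'  n17⇒n13 ·f
[7] read 'c'  n13⇒n1 ·f
[8] read 'b'  n1⇒n2  ** P1@[7:8]
[9] read 'b'  n2⇒n3
[10] read 'c'  n3⇒n4
[11] read 'c'  n4⇒n5
[12] read 'c'  n5⇒n6  ** P0@[7:12],P4@[9:12]
[13] read 'a'  n6⇒n13 ·f
[14] read 'b'  n13⇒n7 ·f
[15] read 'a'  n7⇒n8
[16] read 'a'  n8⇒n9  ** P3@[15:16]
[17] read 'a'  n9⇒n10  ** P3@[16:17]
[18] read 'a'  n10⇒n11  ** P3@[17:18]
[19] read 'b'  n11⇒n12  ** P2@[14:19]
[20] read 'b'  n12⇒n7 ·f
[21] read 'c'  n7⇒n15
[22] read 'c'  n15⇒n16
[23] read 'b'  n16⇒n2 ·f  ** P1@[22:23]
[24] read 'b'  n2⇒n3
[25] read 'c'  n3⇒n4
[26] read 'c'  n4⇒n5
[27] read 'c'  n5⇒n6  ** P0@[22:27],P4@[24:27]
[28] read 'b'  n6⇒n2 ·f  ** P1@[27:28]
[29] read 'c'  n2⇒n15 ·f
[30] read 'b'  n15⇒n2 ·f  ** P1@[29:30]
[31] read 'b'  n2⇒n3
[32] read 'c'  n3⇒n4
[33] read 'c'  n4⇒n5
[34] read 'c'  n5⇒n6  ** P0@[29:34],P4@[31:34]
[35] read 'a'  n6⇒n13 ·f
[36] read 'a'  n13⇒n14  ** P3@[35:36]
[37] read 'b'  n14⇒n7 ·f
[38] read 'b'  n7⇒n7 ·f
[39] read 'a'  n7⇒n8
[40] read 'c'  n8⇒n1 ·f
[41] read 'b'  n1⇒n2  ** P1@[40:41]
[42] read 'b'  n2⇒n3
[43] read 'c'  n3⇒n4
[44] read 'c'  n4⇒n5
[45] read 'c'  n5⇒n6  ** P0@[40:45],P4@[42:45]
[46] read 'b'  n6⇒n2 ·f  ** P1@[45:46]
[47] read 'c'  n2⇒n15 ·f
[48] read 'b'  n15⇒n2 ·f  ** P1@[47:48]
[49] read 'c'  n2⇒n15 ·f
[50] read 'b'  n15⇒n2 ·f  ** P1@[49:50]

Matches: [[1,3],[5,4],[8,1],[12,0],[12,4],[16,3],[17,3],[18,3],[19,2],[23,1],[27,0],[27,4],[28,1],[30,1],[34,0],[34,4],[36,3],[41,1],[45,0],[45,4],[46,1],[48,1],[50,1]]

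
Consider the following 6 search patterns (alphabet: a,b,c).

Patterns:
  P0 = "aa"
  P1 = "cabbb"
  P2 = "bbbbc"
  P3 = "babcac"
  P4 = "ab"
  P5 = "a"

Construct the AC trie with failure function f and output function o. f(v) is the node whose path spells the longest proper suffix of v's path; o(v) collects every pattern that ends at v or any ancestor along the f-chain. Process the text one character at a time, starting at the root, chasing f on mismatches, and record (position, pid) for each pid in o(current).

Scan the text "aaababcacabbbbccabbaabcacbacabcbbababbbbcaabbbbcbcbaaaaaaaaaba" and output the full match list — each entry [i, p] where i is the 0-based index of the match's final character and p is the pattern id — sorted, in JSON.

Construct AC machine:
Trie (insert patterns):
  n0 'ε': a→1 b→8 c→3
  n1 'a': a→2 b→18  [P5 ends]
  n2 'aa': ·  [P0 ends]
  n3 'c': a→4
  n4 'ca': b→5
  n5 'cab': b→6
  n6 'cabb': b→7
  n7 'cabbb': ·  [P1 ends]
  n8 'b': a→13 b→9
  n9 'bb': b→10
  n10 'bbb': b→11
  n11 'bbbb': c→12
  n12 'bbbbc': ·  [P2 ends]
  n13 'ba': b→14
  n14 'bab': c→15
  n15 'babc': a→16
  n16 'babca': c→17
  n17 'babcac': ·  [P3 ends]
  n18 'ab': ·  [P4 ends]

Failure links (BFS by depth):
  fail(1) 'a': from fail(0)=0 chase 'a': 0 ⇒ 0;  out={5}∪out(0)={5}
  fail(3) 'c': from fail(0)=0 chase 'c': 0 ⇒ 0;  out=∅∪out(0)=∅
  fail(8) 'b': from fail(0)=0 chase 'b': 0 ⇒ 0;  out=∅∪out(0)=∅
  fail(2) 'aa': from fail(1)=0 chase 'a': 0 ⇒ 1;  out={0}∪out(1)={0,5}
  fail(4) 'ca': from fail(3)=0 chase 'a': 0 ⇒ 1;  out=∅∪out(1)={5}
  fail(9) 'bb': from fail(8)=0 chase 'b': 0 ⇒ 8;  out=∅∪out(8)=∅
  fail(13) 'ba': from fail(8)=0 chase 'a': 0 ⇒ 1;  out=∅∪out(1)={5}
  fail(18) 'ab': from fail(1)=0 chase 'b': 0 ⇒ 8;  out={4}∪out(8)={4}
  fail(5) 'cab': from fail(4)=1 chase 'b': 1 ⇒ 18;  out=∅∪out(18)={4}
  fail(10) 'bbb': from fail(9)=8 chase 'b': 8 ⇒ 9;  out=∅∪out(9)=∅
  fail(14) 'bab': from fail(13)=1 chase 'b': 1 ⇒ 18;  out=∅∪out(18)={4}
  fail(6) 'cabb': from fail(5)=18 chase 'b': 18→8 ⇒ 9;  out=∅∪out(9)=∅
  fail(11) 'bbbb': from fail(10)=9 chase 'b': 9 ⇒ 10;  out=∅∪out(10)=∅
  fail(15) 'babc': from fail(14)=18 chase 'c': 18→8→0 ⇒ 3;  out=∅∪out(3)=∅
  fail(7) 'cabbb': from fail(6)=9 chase 'b': 9 ⇒ 10;  out={1}∪out(10)={1}
  fail(12) 'bbbbc': from fail(11)=10 chase 'c': 10→9→8→0 ⇒ 3;  out={2}∪out(3)={2}
  fail(16) 'babca': from fail(15)=3 chase 'a': 3 ⇒ 4;  out=∅∪out(4)={5}
  fail(17) 'babcac': from fail(16)=4 chase 'c': 4→1→0 ⇒ 3;  out={3}∪out(3)={3}

Text stream:
pos 0 'a': at 1  ** P5@[0:0]
pos 1 'a': at 2  ** P0@[0:1],P5@[1:1]
pos 2 'a': at 2 ·f  ** P0@[1:2],P5@[2:2]
pos 3 'b': at 18 ·f  ** P4@[2:3]
pos 4 'a': at 13 ·f  ** P5@[4:4]
pos 5 'b': at 14  ** P4@[4:5]
pos 6 'c': at 15
pos 7 'a': at 16  ** P5@[7:7]
pos 8 'c': at 17  ** P3@[3:8]
pos 9 'a': at 4 ·f  ** P5@[9:9]
pos 10 'b': at 5  ** P4@[9:10]
pos 11 'b': at 6
pos 12 'b': at 7  ** P1@[8:12]
pos 13 'b': at 11 ·f
pos 14 'c': at 12  ** P2@[10:14]
pos 15 'c': at 3 ·f
pos 16 'a': at 4  ** P5@[16:16]
pos 17 'b': at 5  ** P4@[16:17]
pos 18 'b': at 6
pos 19 'a': at 13 ·f  ** P5@[19:19]
pos 20 'a': at 2 ·f  ** P0@[19:20],P5@[20:20]
pos 21 'b': at 18 ·f  ** P4@[20:21]
pos 22 'c': at 3 ·f
pos 23 'a': at 4  ** P5@[23:23]
pos 24 'c': at 3 ·f
pos 25 'b': at 8 ·f
pos 26 'a': at 13  ** P5@[26:26]
pos 27 'c': at 3 ·f
pos 28 'a': at 4  ** P5@[28:28]
pos 29 'b': at 5  ** P4@[28:29]
pos 30 'c': at 3 ·f
pos 31 'b': at 8 ·f
pos 32 'b': at 9
pos 33 'a': at 13 ·f  ** P5@[33:33]
pos 34 'b': at 14  ** P4@[33:34]
pos 35 'a': at 13 ·f  ** P5@[35:35]
pos 36 'b': at 14  ** P4@[35:36]
pos 37 'b': at 9 ·f
pos 38 'b': at 10
pos 39 'b': at 11
pos 40 'c': at 12  ** P2@[36:40]
pos 41 'a': at 4 ·f  ** P5@[41:41]
pos 42 'a': at 2 ·f  ** P0@[41:42],P5@[42:42]
pos 43 'b': at 18 ·f  ** P4@[42:43]
pos 44 'b': at 9 ·f
pos 45 'b': at 10
pos 46 'b': at 11
pos 47 'c': at 12  ** P2@[43:47]
pos 48 'b': at 8 ·f
pos 49 'c': at 3 ·f
pos 50 'b': at 8 ·f
pos 51 'a': at 13  ** P5@[51:51]
pos 52 'a': at 2 ·f  ** P0@[51:52],P5@[52:52]
pos 53 'a': at 2 ·f  ** P0@[52:53],P5@[53:53]
pos 54 'a': at 2 ·f  ** P0@[53:54],P5@[54:54]
pos 55 'a': at 2 ·f  ** P0@[54:55],P5@[55:55]
pos 56 'a': at 2 ·f  ** P0@[55:56],P5@[56:56]
pos 57 'a': at 2 ·f  ** P0@[56:57],P5@[57:57]
pos 58 'a': at 2 ·f  ** P0@[57:58],P5@[58:58]
pos 59 'a': at 2 ·f  ** P0@[58:59],P5@[59:59]
pos 60 'b': at 18 ·f  ** P4@[59:60]
pos 61 'a': at 13 ·f  ** P5@[61:61]

Matches: [[0,5],[1,0],[1,5],[2,0],[2,5],[3,4],[4,5],[5,4],[7,5],[8,3],[9,5],[10,4],[12,1],[14,2],[16,5],[17,4],[19,5],[20,0],[20,5],[21,4],[23,5],[26,5],[28,5],[29,4],[33,5],[34,4],[35,5],[36,4],[40,2],[41,5],[42,0],[42,5],[43,4],[47,2],[51,5],[52,0],[52,5],[53,0],[53,5],[54,0],[54,5],[55,0],[55,5],[56,0],[56,5],[57,0],[57,5],[58,0],[58,5],[59,0],[59,5],[60,4],[61,5]]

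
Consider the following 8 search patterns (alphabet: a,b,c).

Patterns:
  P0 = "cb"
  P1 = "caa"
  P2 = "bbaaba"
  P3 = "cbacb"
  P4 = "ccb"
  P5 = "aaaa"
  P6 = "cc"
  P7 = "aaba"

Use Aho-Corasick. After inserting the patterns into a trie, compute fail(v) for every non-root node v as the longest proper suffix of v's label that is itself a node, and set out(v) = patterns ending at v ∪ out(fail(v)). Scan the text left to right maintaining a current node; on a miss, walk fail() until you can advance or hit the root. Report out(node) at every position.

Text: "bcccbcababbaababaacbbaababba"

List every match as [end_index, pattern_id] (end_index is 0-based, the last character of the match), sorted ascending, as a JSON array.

Construct AC machine:
Trie nodes:
  n0 'ε': a→16 b→5 c→1
  n1 'c': a→3 b→2 c→14
  n2 'cb': a→11  [P0 ends]
  n3 'ca': a→4
  n4 'caa': ·  [P1 ends]
  n5 'b': b→6
  n6 'bb': a→7
  n7 'bba': a→8
  n8 'bbaa': b→9
  n9 'bbaab': a→10
  n10 'bbaaba': ·  [P2 ends]
  n11 'cba': c→12
  n12 'cbac': b→13
  n13 'cbacb': ·  [P3 ends]
  n14 'cc': b→15  [P6 ends]
  n15 'ccb': ·  [P4 ends]
  n16 'a': a→17
  n17 'aa': a→18 b→20
  n18 'aaa': a→19
  n19 'aaaa': ·  [P5 ends]
  n20 'aab': a→21
  n21 'aaba': ·  [P7 ends]

BFS fail/out derivation:
  n1('c'): parent n0 fail=0; on 'c' 0 → fail=0;  out ∅∪∅=∅
  n5('b'): parent n0 fail=0; on 'b' 0 → fail=0;  out ∅∪∅=∅
  n16('a'): parent n0 fail=0; on 'a' 0 → fail=0;  out ∅∪∅=∅
  n2('cb'): parent n1 fail=0; on 'b' 0 → fail=5;  out {0}∪∅={0}
  n3('ca'): parent n1 fail=0; on 'a' 0 → fail=16;  out ∅∪∅=∅
  n6('bb'): parent n5 fail=0; on 'b' 0 → fail=5;  out ∅∪∅=∅
  n14('cc'): parent n1 fail=0; on 'c' 0 → fail=1;  out {6}∪∅={6}
  n17('aa'): parent n16 fail=0; on 'a' 0 → fail=16;  out ∅∪∅=∅
  n4('caa'): parent n3 fail=16; on 'a' 16 → fail=17;  out {1}∪∅={1}
  n7('bba'): parent n6 fail=5; on 'a' 5→0 → fail=16;  out ∅∪∅=∅
  n11('cba'): parent n2 fail=5; on 'a' 5→0 → fail=16;  out ∅∪∅=∅
  n15('ccb'): parent n14 fail=1; on 'b' 1 → fail=2;  out {4}∪{0}={0,4}
  n18('aaa'): parent n17 fail=16; on 'a' 16 → fail=17;  out ∅∪∅=∅
  n20('aab'): parent n17 fail=16; on 'b' 16→0 → fail=5;  out ∅∪∅=∅
  n8('bbaa'): parent n7 fail=16; on 'a' 16 → fail=17;  out ∅∪∅=∅
  n12('cbac'): parent n11 fail=16; on 'c' 16→0 → fail=1;  out ∅∪∅=∅
  n19('aaaa'): parent n18 fail=17; on 'a' 17 → fail=18;  out {5}∪∅={5}
  n21('aaba'): parent n20 fail=5; on 'a' 5→0 → fail=16;  out {7}∪∅={7}
  n9('bbaab'): parent n8 fail=17; on 'b' 17 → fail=20;  out ∅∪∅=∅
  n13('cbacb'): parent n12 fail=1; on 'b' 1 → fail=2;  out {3}∪{0}={0,3}
  n10('bbaaba'): parent n9 fail=20; on 'a' 20 → fail=21;  out {2}∪{7}={2,7}

Scan:
[0] read 'b'  n0⇒n5
[1] read 'c'  n5⇒n1 ·f
[2] read 'c'  n1⇒n14  ** P6@[1:2]
[3] read 'c'  n14⇒n14 ·f  ** P6@[2:3]
[4] read 'b'  n14⇒n15  ** P0@[3:4],P4@[2:4]
[5] read 'c'  n15⇒n1 ·f
[6] read 'a'  n1⇒n3
[7] read 'b'  n3⇒n5 ·f
[8] read 'a'  n5⇒n16 ·f
[9] read 'b'  n16⇒n5 ·f
[10] read 'b'  n5⇒n6
[11] read 'a'  n6⇒n7
[12] read 'a'  n7⇒n8
[13] read 'b'  n8⇒n9
[14] read 'a'  n9⇒n10  ** P2@[9:14],P7@[11:14]
[15] read 'b'  n10⇒n5 ·f
[16] read 'a'  n5⇒n16 ·f
[17] read 'a'  n16⇒n17
[18] read 'c'  n17⇒n1 ·f
[19] read 'b'  n1⇒n2  ** P0@[18:19]
[20] read 'b'  n2⇒n6 ·f
[21] read 'a'  n6⇒n7
[22] read 'a'  n7⇒n8
[23] read 'b'  n8⇒n9
[24] read 'a'  n9⇒n10  ** P2@[19:24],P7@[21:24]
[25] read 'b'  n10⇒n5 ·f
[26] read 'b'  n5⇒n6
[27] read 'a'  n6⇒n7

Matches: [[2,6],[3,6],[4,0],[4,4],[14,2],[14,7],[19,0],[24,2],[24,7]]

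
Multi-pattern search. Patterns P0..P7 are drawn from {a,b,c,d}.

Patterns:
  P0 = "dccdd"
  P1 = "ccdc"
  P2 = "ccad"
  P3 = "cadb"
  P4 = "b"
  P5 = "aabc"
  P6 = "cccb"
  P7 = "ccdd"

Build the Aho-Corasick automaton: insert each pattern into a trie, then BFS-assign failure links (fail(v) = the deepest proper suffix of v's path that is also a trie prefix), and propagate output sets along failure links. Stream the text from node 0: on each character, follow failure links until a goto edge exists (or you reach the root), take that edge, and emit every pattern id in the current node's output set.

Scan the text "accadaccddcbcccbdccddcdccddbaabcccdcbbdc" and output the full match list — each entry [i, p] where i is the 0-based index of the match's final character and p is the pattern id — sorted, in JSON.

Build automaton:
Trie (insert patterns):
  n0 'ε': a→16 b→15 c→6 d→1
  n1 'd': c→2
  n2 'dc': c→3
  n3 'dcc': d→4
  n4 'dccd': d→5
  n5 'dccdd': ·  ←P0
  n6 'c': a→12 c→7
  n7 'cc': a→10 c→20 d→8
  n8 'ccd': c→9 d→22
  n9 'ccdc': ·  ←P1
  n10 'cca': d→11
  n11 'ccad': ·  ←P2
  n12 'ca': d→13
  n13 'cad': b→14
  n14 'cadb': ·  ←P3
  n15 'b': ·  ←P4
  n16 'a': a→17
  n17 'aa': b→18
  n18 'aab': c→19
  n19 'aabc': ·  ←P5
  n20 'ccc': b→21
  n21 'cccb': ·  ←P6
  n22 'ccdd': ·  ←P7

BFS fail/out derivation:
  n1('d'): parent n0 fail=0; on 'd' 0 → fail=0;  out ∅∪∅=∅
  n6('c'): parent n0 fail=0; on 'c' 0 → fail=0;  out ∅∪∅=∅
  n15('b'): parent n0 fail=0; on 'b' 0 → fail=0;  out {4}∪∅={4}
  n16('a'): parent n0 fail=0; on 'a' 0 → fail=0;  out ∅∪∅=∅
  n2('dc'): parent n1 fail=0; on 'c' 0 → fail=6;  out ∅∪∅=∅
  n7('cc'): parent n6 fail=0; on 'c' 0 → fail=6;  out ∅∪∅=∅
  n12('ca'): parent n6 fail=0; on 'a' 0 → fail=16;  out ∅∪∅=∅
  n17('aa'): parent n16 fail=0; on 'a' 0 → fail=16;  out ∅∪∅=∅
  n3('dcc'): parent n2 fail=6; on 'c' 6 → fail=7;  out ∅∪∅=∅
  n8('ccd'): parent n7 fail=6; on 'd' 6→0 → fail=1;  out ∅∪∅=∅
  n10('cca'): parent n7 fail=6; on 'a' 6 → fail=12;  out ∅∪∅=∅
  n13('cad'): parent n12 fail=16; on 'd' 16→0 → fail=1;  out ∅∪∅=∅
  n18('aab'): parent n17 fail=16; on 'b' 16→0 → fail=15;  out ∅∪{4}={4}
  n20('ccc'): parent n7 fail=6; on 'c' 6 → fail=7;  out ∅∪∅=∅
  n4('dccd'): parent n3 fail=7; on 'd' 7 → fail=8;  out ∅∪∅=∅
  n9('ccdc'): parent n8 fail=1; on 'c' 1 → fail=2;  out {1}∪∅={1}
  n11('ccad'): parent n10 fail=12; on 'd' 12 → fail=13;  out {2}∪∅={2}
  n14('cadb'): parent n13 fail=1; on 'b' 1→0 → fail=15;  out {3}∪{4}={3,4}
  n19('aabc'): parent n18 fail=15; on 'c' 15→0 → fail=6;  out {5}∪∅={5}
  n21('cccb'): parent n20 fail=7; on 'b' 7→6→0 → fail=15;  out {6}∪{4}={4,6}
  n22('ccdd'): parent n8 fail=1; on 'd' 1→0 → fail=1;  out {7}∪∅={7}
  n5('dccdd'): parent n4 fail=8; on 'd' 8 → fail=22;  out {0}∪{7}={0,7}

Text stream:
[0] read 'a'  n0⇒n16
[1] read 'c'  n16⇒n6 (via fail)
[2] read 'c'  n6⇒n7
[3] read 'a'  n7⇒n10
[4] read 'd'  n10⇒n11  ** P2@[1:4]
[5] read 'a'  n11⇒n16 (via fail)
[6] read 'c'  n16⇒n6 (via fail)
[7] read 'c'  n6⇒n7
[8] read 'd'  n7⇒n8
[9] read 'd'  n8⇒n22  ** P7@[6:9]
[10] read 'c'  n22⇒n2 (via fail)
[11] read 'b'  n2⇒n15 (via fail)  ** P4@[11:11]
[12] read 'c'  n15⇒n6 (via fail)
[13] read 'c'  n6⇒n7
[14] read 'c'  n7⇒n20
[15] read 'b'  n20⇒n21  ** P4@[15:15],P6@[12:15]
[16] read 'd'  n21⇒n1 (via fail)
[17] read 'c'  n1⇒n2
[18] read 'c'  n2⇒n3
[19] read 'd'  n3⇒n4
[20] read 'd'  n4⇒n5  ** P0@[16:20],P7@[17:20]
[21] read 'c'  n5⇒n2 (via fail)
[22] read 'd'  n2⇒n1 (via fail)
[23] read 'c'  n1⇒n2
[24] read 'c'  n2⇒n3
[25] read 'd'  n3⇒n4
[26] read 'd'  n4⇒n5  ** P0@[22:26],P7@[23:26]
[27] read 'b'  n5⇒n15 (via fail)  ** P4@[27:27]
[28] read 'a'  n15⇒n16 (via fail)
[29] read 'a'  n16⇒n17
[30] read 'b'  n17⇒n18  ** P4@[30:30]
[31] read 'c'  n18⇒n19  ** P5@[28:31]
[32] read 'c'  n19⇒n7 (via fail)
[33] read 'c'  n7⇒n20
[34] read 'd'  n20⇒n8 (via fail)
[35] read 'c'  n8⇒n9  ** P1@[32:35]
[36] read 'b'  n9⇒n15 (via fail)  ** P4@[36:36]
[37] read 'b'  n15⇒n15 (via fail)  ** P4@[37:37]
[38] read 'd'  n15⇒n1 (via fail)
[39] read 'c'  n1⇒n2

Result: [[4,2],[9,7],[11,4],[15,4],[15,6],[20,0],[20,7],[26,0],[26,7],[27,4],[30,4],[31,5],[35,1],[36,4],[37,4]]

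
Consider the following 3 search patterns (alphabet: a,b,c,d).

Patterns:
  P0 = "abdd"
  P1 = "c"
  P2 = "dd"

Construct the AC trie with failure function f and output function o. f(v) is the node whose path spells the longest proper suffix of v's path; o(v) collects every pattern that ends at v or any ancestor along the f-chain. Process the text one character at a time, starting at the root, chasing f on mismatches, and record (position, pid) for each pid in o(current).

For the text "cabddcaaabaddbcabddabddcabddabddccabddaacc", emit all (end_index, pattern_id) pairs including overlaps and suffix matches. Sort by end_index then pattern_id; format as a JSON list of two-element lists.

Build automaton:
Trie nodes:
  n0 'ε': a→1 c→5 d→6
  n1 'a': b→2
  n2 'ab': d→3
  n3 'abd': d→4
  n4 'abdd': ·  ←P0
  n5 'c': ·  ←P1
  n6 'd': d→7
  n7 'dd': ·  ←P2

Failure links (BFS by depth):
  fail(1) 'a': from fail(0)=0 chase 'a': 0 ⇒ 0;  out=∅∪out(0)=∅
  fail(5) 'c': from fail(0)=0 chase 'c': 0 ⇒ 0;  out={1}∪out(0)={1}
  fail(6) 'd': from fail(0)=0 chase 'd': 0 ⇒ 0;  out=∅∪out(0)=∅
  fail(2) 'ab': from fail(1)=0 chase 'b': 0 ⇒ 0;  out=∅∪out(0)=∅
  fail(7) 'dd': from fail(6)=0 chase 'd': 0 ⇒ 6;  out={2}∪out(6)={2}
  fail(3) 'abd': from fail(2)=0 chase 'd': 0 ⇒ 6;  out=∅∪out(6)=∅
  fail(4) 'abdd': from fail(3)=6 chase 'd': 6 ⇒ 7;  out={0}∪out(7)={0,2}

Text stream:
i=0 'c': node 0→5  ** P1@[0:0]
i=1 'a': node 5→1 (fail-walked)
i=2 'b': node 1→2
i=3 'd': node 2→3
i=4 'd': node 3→4  ** P0@[1:4],P2@[3:4]
i=5 'c': node 4→5 (fail-walked)  ** P1@[5:5]
i=6 'a': node 5→1 (fail-walked)
i=7 'a': node 1→1 (fail-walked)
i=8 'a': node 1→1 (fail-walked)
i=9 'b': node 1→2
i=10 'a': node 2→1 (fail-walked)
i=11 'd': node 1→6 (fail-walked)
i=12 'd': node 6→7  ** P2@[11:12]
i=13 'b': node 7→0 (fail-walked)
i=14 'c': node 0→5  ** P1@[14:14]
i=15 'a': node 5→1 (fail-walked)
i=16 'b': node 1→2
i=17 'd': node 2→3
i=18 'd': node 3→4  ** P0@[15:18],P2@[17:18]
i=19 'a': node 4→1 (fail-walked)
i=20 'b': node 1→2
i=21 'd': node 2→3
i=22 'd': node 3→4  ** P0@[19:22],P2@[21:22]
i=23 'c': node 4→5 (fail-walked)  ** P1@[23:23]
i=24 'a': node 5→1 (fail-walked)
i=25 'b': node 1→2
i=26 'd': node 2→3
i=27 'd': node 3→4  ** P0@[24:27],P2@[26:27]
i=28 'a': node 4→1 (fail-walked)
i=29 'b': node 1→2
i=30 'd': node 2→3
i=31 'd': node 3→4  ** P0@[28:31],P2@[30:31]
i=32 'c': node 4→5 (fail-walked)  ** P1@[32:32]
i=33 'c': node 5→5 (fail-walked)  ** P1@[33:33]
i=34 'a': node 5→1 (fail-walked)
i=35 'b': node 1→2
i=36 'd': node 2→3
i=37 'd': node 3→4  ** P0@[34:37],P2@[36:37]
i=38 'a': node 4→1 (fail-walked)
i=39 'a': node 1→1 (fail-walked)
i=40 'c': node 1→5 (fail-walked)  ** P1@[40:40]
i=41 'c': node 5→5 (fail-walked)  ** P1@[41:41]

All matches (sorted): [[0,1],[4,0],[4,2],[5,1],[12,2],[14,1],[18,0],[18,2],[22,0],[22,2],[23,1],[27,0],[27,2],[31,0],[31,2],[32,1],[33,1],[37,0],[37,2],[40,1],[41,1]]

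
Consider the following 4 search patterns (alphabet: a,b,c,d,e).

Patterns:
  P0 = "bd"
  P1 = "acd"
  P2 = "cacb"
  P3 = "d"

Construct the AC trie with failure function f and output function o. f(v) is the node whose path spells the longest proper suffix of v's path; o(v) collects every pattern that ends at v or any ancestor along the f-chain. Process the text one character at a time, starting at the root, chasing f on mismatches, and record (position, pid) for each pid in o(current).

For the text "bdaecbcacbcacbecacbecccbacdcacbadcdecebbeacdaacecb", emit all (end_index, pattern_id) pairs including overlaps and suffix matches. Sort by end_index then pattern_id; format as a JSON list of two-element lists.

Construct AC machine:
Trie nodes:
  n0 'ε': a→3 b→1 c→6 d→10
  n1 'b': d→2
  n2 'bd': ·  [P0 ends]
  n3 'a': c→4
  n4 'ac': d→5
  n5 'acd': ·  [P1 ends]
  n6 'c': a→7
  n7 'ca': c→8
  n8 'cac': b→9
  n9 'cacb': ·  [P2 ends]
  n10 'd': ·  [P3 ends]

BFS fail/out derivation:
  fail(1) 'b': from fail(0)=0 chase 'b': 0 ⇒ 0;  out=∅∪out(0)=∅
  fail(3) 'a': from fail(0)=0 chase 'a': 0 ⇒ 0;  out=∅∪out(0)=∅
  fail(6) 'c': from fail(0)=0 chase 'c': 0 ⇒ 0;  out=∅∪out(0)=∅
  fail(10) 'd': from fail(0)=0 chase 'd': 0 ⇒ 0;  out={3}∪out(0)={3}
  fail(2) 'bd': from fail(1)=0 chase 'd': 0 ⇒ 10;  out={0}∪out(10)={0,3}
  fail(4) 'ac': from fail(3)=0 chase 'c': 0 ⇒ 6;  out=∅∪out(6)=∅
  fail(7) 'ca': from fail(6)=0 chase 'a': 0 ⇒ 3;  out=∅∪out(3)=∅
  fail(5) 'acd': from fail(4)=6 chase 'd': 6→0 ⇒ 10;  out={1}∪out(10)={1,3}
  fail(8) 'cac': from fail(7)=3 chase 'c': 3 ⇒ 4;  out=∅∪out(4)=∅
  fail(9) 'cacb': from fail(8)=4 chase 'b': 4→6→0 ⇒ 1;  out={2}∪out(1)={2}

Scan:
i=0 'b': node 0→1
i=1 'd': node 1→2  ** P0@[0:1],P3@[1:1]
i=2 'a': node 2→3 (via fail)
i=3 'e': node 3→0 (via fail)
i=4 'c': node 0→6
i=5 'b': node 6→1 (via fail)
i=6 'c': node 1→6 (via fail)
i=7 'a': node 6→7
i=8 'c': node 7→8
i=9 'b': node 8→9  ** P2@[6:9]
i=10 'c': node 9→6 (via fail)
i=11 'a': node 6→7
i=12 'c': node 7→8
i=13 'b': node 8→9  ** P2@[10:13]
i=14 'e': node 9→0 (via fail)
i=15 'c': node 0→6
i=16 'a': node 6→7
i=17 'c': node 7→8
i=18 'b': node 8→9  ** P2@[15:18]
i=19 'e': node 9→0 (via fail)
i=20 'c': node 0→6
i=21 'c': node 6→6 (via fail)
i=22 'c': node 6→6 (via fail)
i=23 'b': node 6→1 (via fail)
i=24 'a': node 1→3 (via fail)
i=25 'c': node 3→4
i=26 'd': node 4→5  ** P1@[24:26],P3@[26:26]
i=27 'c': node 5→6 (via fail)
i=28 'a': node 6→7
i=29 'c': node 7→8
i=30 'b': node 8→9  ** P2@[27:30]
i=31 'a': node 9→3 (via fail)
i=32 'd': node 3→10 (via fail)  ** P3@[32:32]
i=33 'c': node 10→6 (via fail)
i=34 'd': node 6→10 (via fail)  ** P3@[34:34]
i=35 'e': node 10→0 (via fail)
i=36 'c': node 0→6
i=37 'e': node 6→0 (via fail)
i=38 'b': node 0→1
i=39 'b': node 1→1 (via fail)
i=40 'e': node 1→0 (via fail)
i=41 'a': node 0→3
i=42 'c': node 3→4
i=43 'd': node 4→5  ** P1@[41:43],P3@[43:43]
i=44 'a': node 5→3 (via fail)
i=45 'a': node 3→3 (via fail)
i=46 'c': node 3→4
i=47 'e': node 4→0 (via fail)
i=48 'c': node 0→6
i=49 'b': node 6→1 (via fail)

All matches (sorted): [[1,0],[1,3],[9,2],[13,2],[18,2],[26,1],[26,3],[30,2],[32,3],[34,3],[43,1],[43,3]]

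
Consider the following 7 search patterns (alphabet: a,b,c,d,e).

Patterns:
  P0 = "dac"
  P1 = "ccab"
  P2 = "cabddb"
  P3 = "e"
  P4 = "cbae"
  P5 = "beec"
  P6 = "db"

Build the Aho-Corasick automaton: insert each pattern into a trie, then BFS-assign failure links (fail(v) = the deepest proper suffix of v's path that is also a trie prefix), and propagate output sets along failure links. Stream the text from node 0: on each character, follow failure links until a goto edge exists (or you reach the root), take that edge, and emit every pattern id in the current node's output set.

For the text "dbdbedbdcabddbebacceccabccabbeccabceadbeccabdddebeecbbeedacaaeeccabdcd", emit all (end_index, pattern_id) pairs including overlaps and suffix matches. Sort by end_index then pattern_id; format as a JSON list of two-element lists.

Construct AC machine:
Trie nodes:
  0='ε' goto b→17 c→4 d→1 e→13
  1='d' goto a→2 b→21
  2='da' goto c→3
  3='dac' goto ·  [P0 ends]
  4='c' goto a→8 b→14 c→5
  5='cc' goto a→6
  6='cca' goto b→7
  7='ccab' goto ·  [P1 ends]
  8='ca' goto b→9
  9='cab' goto d→10
  10='cabd' goto d→11
  11='cabdd' goto b→12
  12='cabddb' goto ·  [P2 ends]
  13='e' goto ·  [P3 ends]
  14='cb' goto a→15
  15='cba' goto e→16
  16='cbae' goto ·  [P4 ends]
  17='b' goto e→18
  18='be' goto e→19
  19='bee' goto c→20
  20='beec' goto ·  [P5 ends]
  21='db' goto ·  [P6 ends]

BFS fail/out derivation:
  fail(1) 'd': from fail(0)=0 chase 'd': 0 ⇒ 0;  out=∅∪out(0)=∅
  fail(4) 'c': from fail(0)=0 chase 'c': 0 ⇒ 0;  out=∅∪out(0)=∅
  fail(13) 'e': from fail(0)=0 chase 'e': 0 ⇒ 0;  out={3}∪out(0)={3}
  fail(17) 'b': from fail(0)=0 chase 'b': 0 ⇒ 0;  out=∅∪out(0)=∅
  fail(2) 'da': from fail(1)=0 chase 'a': 0 ⇒ 0;  out=∅∪out(0)=∅
  fail(5) 'cc': from fail(4)=0 chase 'c': 0 ⇒ 4;  out=∅∪out(4)=∅
  fail(8) 'ca': from fail(4)=0 chase 'a': 0 ⇒ 0;  out=∅∪out(0)=∅
  fail(14) 'cb': from fail(4)=0 chase 'b': 0 ⇒ 17;  out=∅∪out(17)=∅
  fail(18) 'be': from fail(17)=0 chase 'e': 0 ⇒ 13;  out=∅∪out(13)={3}
  fail(21) 'db': from fail(1)=0 chase 'b': 0 ⇒ 17;  out={6}∪out(17)={6}
  fail(3) 'dac': from fail(2)=0 chase 'c': 0 ⇒ 4;  out={0}∪out(4)={0}
  fail(6) 'cca': from fail(5)=4 chase 'a': 4 ⇒ 8;  out=∅∪out(8)=∅
  fail(9) 'cab': from fail(8)=0 chase 'b': 0 ⇒ 17;  out=∅∪out(17)=∅
  fail(15) 'cba': from fail(14)=17 chase 'a': 17→0 ⇒ 0;  out=∅∪out(0)=∅
  fail(19) 'bee': from fail(18)=13 chase 'e': 13→0 ⇒ 13;  out=∅∪out(13)={3}
  fail(7) 'ccab': from fail(6)=8 chase 'b': 8 ⇒ 9;  out={1}∪out(9)={1}
  fail(10) 'cabd': from fail(9)=17 chase 'd': 17→0 ⇒ 1;  out=∅∪out(1)=∅
  fail(16) 'cbae': from fail(15)=0 chase 'e': 0 ⇒ 13;  out={4}∪out(13)={3,4}
  fail(20) 'beec': from fail(19)=13 chase 'c': 13→0 ⇒ 4;  out={5}∪out(4)={5}
  fail(11) 'cabdd': from fail(10)=1 chase 'd': 1→0 ⇒ 1;  out=∅∪out(1)=∅
  fail(12) 'cabddb': from fail(11)=1 chase 'b': 1 ⇒ 21;  out={2}∪out(21)={2,6}

Scan:
i=0 'd': node 0→1
i=1 'b': node 1→21  ** P6@[0:1]
i=2 'd': node 21→1 ·f
i=3 'b': node 1→21  ** P6@[2:3]
i=4 'e': node 21→18 ·f  ** P3@[4:4]
i=5 'd': node 18→1 ·f
i=6 'b': node 1→21  ** P6@[5:6]
i=7 'd': node 21→1 ·f
i=8 'c': node 1→4 ·f
i=9 'a': node 4→8
i=10 'b': node 8→9
i=11 'd': node 9→10
i=12 'd': node 10→11
i=13 'b': node 11→12  ** P2@[8:13],P6@[12:13]
i=14 'e': node 12→18 ·f  ** P3@[14:14]
i=15 'b': node 18→17 ·f
i=16 'a': node 17→0 ·f
i=17 'c': node 0→4
i=18 'c': node 4→5
i=19 'e': node 5→13 ·f  ** P3@[19:19]
i=20 'c': node 13→4 ·f
i=21 'c': node 4→5
i=22 'a': node 5→6
i=23 'b': node 6→7  ** P1@[20:23]
i=24 'c': node 7→4 ·f
i=25 'c': node 4→5
i=26 'a': node 5→6
i=27 'b': node 6→7  ** P1@[24:27]
i=28 'b': node 7→17 ·f
i=29 'e': node 17→18  ** P3@[29:29]
i=30 'c': node 18→4 ·f
i=31 'c': node 4→5
i=32 'a': node 5→6
i=33 'b': node 6→7  ** P1@[30:33]
i=34 'c': node 7→4 ·f
i=35 'e': node 4→13 ·f  ** P3@[35:35]
i=36 'a': node 13→0 ·f
i=37 'd': node 0→1
i=38 'b': node 1→21  ** P6@[37:38]
i=39 'e': node 21→18 ·f  ** P3@[39:39]
i=40 'c': node 18→4 ·f
i=41 'c': node 4→5
i=42 'a': node 5→6
i=43 'b': node 6→7  ** P1@[40:43]
i=44 'd': node 7→10 ·f
i=45 'd': node 10→11
i=46 'd': node 11→1 ·f
i=47 'e': node 1→13 ·f  ** P3@[47:47]
i=48 'b': node 13→17 ·f
i=49 'e': node 17→18  ** P3@[49:49]
i=50 'e': node 18→19  ** P3@[50:50]
i=51 'c': node 19→20  ** P5@[48:51]
i=52 'b': node 20→14 ·f
i=53 'b': node 14→17 ·f
i=54 'e': node 17→18  ** P3@[54:54]
i=55 'e': node 18→19  ** P3@[55:55]
i=56 'd': node 19→1 ·f
i=57 'a': node 1→2
i=58 'c': node 2→3  ** P0@[56:58]
i=59 'a': node 3→8 ·f
i=60 'a': node 8→0 ·f
i=61 'e': node 0→13  ** P3@[61:61]
i=62 'e': node 13→13 ·f  ** P3@[62:62]
i=63 'c': node 13→4 ·f
i=64 'c': node 4→5
i=65 'a': node 5→6
i=66 'b': node 6→7  ** P1@[63:66]
i=67 'd': node 7→10 ·f
i=68 'c': node 10→4 ·f
i=69 'd': node 4→1 ·f

Result: [[1,6],[3,6],[4,3],[6,6],[13,2],[13,6],[14,3],[19,3],[23,1],[27,1],[29,3],[33,1],[35,3],[38,6],[39,3],[43,1],[47,3],[49,3],[50,3],[51,5],[54,3],[55,3],[58,0],[61,3],[62,3],[66,1]]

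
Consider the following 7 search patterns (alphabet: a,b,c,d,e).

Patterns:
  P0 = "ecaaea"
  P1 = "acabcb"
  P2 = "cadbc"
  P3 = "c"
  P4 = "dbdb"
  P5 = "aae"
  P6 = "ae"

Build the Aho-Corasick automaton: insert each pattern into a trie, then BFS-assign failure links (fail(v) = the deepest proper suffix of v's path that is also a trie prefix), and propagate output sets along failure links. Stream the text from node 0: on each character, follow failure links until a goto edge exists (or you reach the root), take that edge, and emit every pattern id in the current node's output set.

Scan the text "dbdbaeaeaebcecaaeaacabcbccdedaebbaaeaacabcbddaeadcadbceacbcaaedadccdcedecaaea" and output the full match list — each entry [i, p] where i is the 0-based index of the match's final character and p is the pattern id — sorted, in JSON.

Construct AC machine:
Trie (insert patterns):
  n0 'ε': a→7 c→13 d→18 e→1
  n1 'e': c→2
  n2 'ec': a→3
  n3 'eca': a→4
  n4 'ecaa': e→5
  n5 'ecaae': a→6
  n6 'ecaaea': ·  ←P0
  n7 'a': a→22 c→8 e→24
  n8 'ac': a→9
  n9 'aca': b→10
  n10 'acab': c→11
  n11 'acabc': b→12
  n12 'acabcb': ·  ←P1
  n13 'c': a→14  ←P3
  n14 'ca': d→15
  n15 'cad': b→16
  n16 'cadb': c→17
  n17 'cadbc': ·  ←P2
  n18 'd': b→19
  n19 'db': d→20
  n20 'dbd': b→21
  n21 'dbdb': ·  ←P4
  n22 'aa': e→23
  n23 'aae': ·  ←P5
  n24 'ae': ·  ←P6

Failure links (BFS by depth):
  n1('e'): parent n0 fail=0; on 'e' 0 → fail=0;  out ∅∪∅=∅
  n7('a'): parent n0 fail=0; on 'a' 0 → fail=0;  out ∅∪∅=∅
  n13('c'): parent n0 fail=0; on 'c' 0 → fail=0;  out {3}∪∅={3}
  n18('d'): parent n0 fail=0; on 'd' 0 → fail=0;  out ∅∪∅=∅
  n2('ec'): parent n1 fail=0; on 'c' 0 → fail=13;  out ∅∪{3}={3}
  n8('ac'): parent n7 fail=0; on 'c' 0 → fail=13;  out ∅∪{3}={3}
  n14('ca'): parent n13 fail=0; on 'a' 0 → fail=7;  out ∅∪∅=∅
  n19('db'): parent n18 fail=0; on 'b' 0 → fail=0;  out ∅∪∅=∅
  n22('aa'): parent n7 fail=0; on 'a' 0 → fail=7;  out ∅∪∅=∅
  n24('ae'): parent n7 fail=0; on 'e' 0 → fail=1;  out {6}∪∅={6}
  n3('eca'): parent n2 fail=13; on 'a' 13 → fail=14;  out ∅∪∅=∅
  n9('aca'): parent n8 fail=13; on 'a' 13 → fail=14;  out ∅∪∅=∅
  n15('cad'): parent n14 fail=7; on 'd' 7→0 → fail=18;  out ∅∪∅=∅
  n20('dbd'): parent n19 fail=0; on 'd' 0 → fail=18;  out ∅∪∅=∅
  n23('aae'): parent n22 fail=7; on 'e' 7 → fail=24;  out {5}∪{6}={5,6}
  n4('ecaa'): parent n3 fail=14; on 'a' 14→7 → fail=22;  out ∅∪∅=∅
  n10('acab'): parent n9 fail=14; on 'b' 14→7→0 → fail=0;  out ∅∪∅=∅
  n16('cadb'): parent n15 fail=18; on 'b' 18 → fail=19;  out ∅∪∅=∅
  n21('dbdb'): parent n20 fail=18; on 'b' 18 → fail=19;  out {4}∪∅={4}
  n5('ecaae'): parent n4 fail=22; on 'e' 22 → fail=23;  out ∅∪{5,6}={5,6}
  n11('acabc'): parent n10 fail=0; on 'c' 0 → fail=13;  out ∅∪{3}={3}
  n17('cadbc'): parent n16 fail=19; on 'c' 19→0 → fail=13;  out {2}∪{3}={2,3}
  n6('ecaaea'): parent n5 fail=23; on 'a' 23→24→1→0 → fail=7;  out {0}∪∅={0}
  n12('acabcb'): parent n11 fail=13; on 'b' 13→0 → fail=0;  out {1}∪∅={1}

Scan:
[0] read 'd'  n0⇒n18
[1] read 'b'  n18⇒n19
[2] read 'd'  n19⇒n20
[3] read 'b'  n20⇒n21  → match P4@[0:3]
[4] read 'a'  n21⇒n7 (fail-walked)
[5] read 'e'  n7⇒n24  → match P6@[4:5]
[6] read 'a'  n24⇒n7 (fail-walked)
[7] read 'e'  n7⇒n24  → match P6@[6:7]
[8] read 'a'  n24⇒n7 (fail-walked)
[9] read 'e'  n7⇒n24  → match P6@[8:9]
[10] read 'b'  n24⇒n0 (fail-walked)
[11] read 'c'  n0⇒n13  → match P3@[11:11]
[12] read 'e'  n13⇒n1 (fail-walked)
[13] read 'c'  n1⇒n2  → match P3@[13:13]
[14] read 'a'  n2⇒n3
[15] read 'a'  n3⇒n4
[16] read 'e'  n4⇒n5  → match P5@[14:16],P6@[15:16]
[17] read 'a'  n5⇒n6  → match P0@[12:17]
[18] read 'a'  n6⇒n22 (fail-walked)
[19] read 'c'  n22⇒n8 (fail-walked)  → match P3@[19:19]
[20] read 'a'  n8⇒n9
[21] read 'b'  n9⇒n10
[22] read 'c'  n10⇒n11  → match P3@[22:22]
[23] read 'b'  n11⇒n12  → match P1@[18:23]
[24] read 'c'  n12⇒n13 (fail-walked)  → match P3@[24:24]
[25] read 'c'  n13⇒n13 (fail-walked)  → match P3@[25:25]
[26] read 'd'  n13⇒n18 (fail-walked)
[27] read 'e'  n18⇒n1 (fail-walked)
[28] read 'd'  n1⇒n18 (fail-walked)
[29] read 'a'  n18⇒n7 (fail-walked)
[30] read 'e'  n7⇒n24  → match P6@[29:30]
[31] read 'b'  n24⇒n0 (fail-walked)
[32] read 'b'  n0⇒n0
[33] read 'a'  n0⇒n7
[34] read 'a'  n7⇒n22
[35] read 'e'  n22⇒n23  → match P5@[33:35],P6@[34:35]
[36] read 'a'  n23⇒n7 (fail-walked)
[37] read 'a'  n7⇒n22
[38] read 'c'  n22⇒n8 (fail-walked)  → match P3@[38:38]
[39] read 'a'  n8⇒n9
[40] read 'b'  n9⇒n10
[41] read 'c'  n10⇒n11  → match P3@[41:41]
[42] read 'b'  n11⇒n12  → match P1@[37:42]
[43] read 'd'  n12⇒n18 (fail-walked)
[44] read 'd'  n18⇒n18 (fail-walked)
[45] read 'a'  n18⇒n7 (fail-walked)
[46] read 'e'  n7⇒n24  → match P6@[45:46]
[47] read 'a'  n24⇒n7 (fail-walked)
[48] read 'd'  n7⇒n18 (fail-walked)
[49] read 'c'  n18⇒n13 (fail-walked)  → match P3@[49:49]
[50] read 'a'  n13⇒n14
[51] read 'd'  n14⇒n15
[52] read 'b'  n15⇒n16
[53] read 'c'  n16⇒n17  → match P2@[49:53],P3@[53:53]
[54] read 'e'  n17⇒n1 (fail-walked)
[55] read 'a'  n1⇒n7 (fail-walked)
[56] read 'c'  n7⇒n8  → match P3@[56:56]
[57] read 'b'  n8⇒n0 (fail-walked)
[58] read 'c'  n0⇒n13  → match P3@[58:58]
[59] read 'a'  n13⇒n14
[60] read 'a'  n14⇒n22 (fail-walked)
[61] read 'e'  n22⇒n23  → match P5@[59:61],P6@[60:61]
[62] read 'd'  n23⇒n18 (fail-walked)
[63] read 'a'  n18⇒n7 (fail-walked)
[64] read 'd'  n7⇒n18 (fail-walked)
[65] read 'c'  n18⇒n13 (fail-walked)  → match P3@[65:65]
[66] read 'c'  n13⇒n13 (fail-walked)  → match P3@[66:66]
[67] read 'd'  n13⇒n18 (fail-walked)
[68] read 'c'  n18⇒n13 (fail-walked)  → match P3@[68:68]
[69] read 'e'  n13⇒n1 (fail-walked)
[70] read 'd'  n1⇒n18 (fail-walked)
[71] read 'e'  n18⇒n1 (fail-walked)
[72] read 'c'  n1⇒n2  → match P3@[72:72]
[73] read 'a'  n2⇒n3
[74] read 'a'  n3⇒n4
[75] read 'e'  n4⇒n5  → match P5@[73:75],P6@[74:75]
[76] read 'a'  n5⇒n6  → match P0@[71:76]

Result: [[3,4],[5,6],[7,6],[9,6],[11,3],[13,3],[16,5],[16,6],[17,0],[19,3],[22,3],[23,1],[24,3],[25,3],[30,6],[35,5],[35,6],[38,3],[41,3],[42,1],[46,6],[49,3],[53,2],[53,3],[56,3],[58,3],[61,5],[61,6],[65,3],[66,3],[68,3],[72,3],[75,5],[75,6],[76,0]]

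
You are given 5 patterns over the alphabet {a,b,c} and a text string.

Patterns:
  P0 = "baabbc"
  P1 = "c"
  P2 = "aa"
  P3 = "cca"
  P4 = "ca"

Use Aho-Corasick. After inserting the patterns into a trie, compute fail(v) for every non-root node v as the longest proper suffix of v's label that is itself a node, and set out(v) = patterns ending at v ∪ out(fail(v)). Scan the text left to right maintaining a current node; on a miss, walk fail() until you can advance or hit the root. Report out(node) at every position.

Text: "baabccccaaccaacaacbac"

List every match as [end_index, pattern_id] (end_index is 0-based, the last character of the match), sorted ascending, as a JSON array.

Build:
Trie (insert patterns):
  n0 'ε': a→8 b→1 c→7
  n1 'b': a→2
  n2 'ba': a→3
  n3 'baa': b→4
  n4 'baab': b→5
  n5 'baabb': c→6
  n6 'baabbc': ·  ←P0
  n7 'c': a→12 c→10  ←P1
  n8 'a': a→9
  n9 'aa': ·  ←P2
  n10 'cc': a→11
  n11 'cca': ·  ←P3
  n12 'ca': ·  ←P4

BFS fail/out derivation:
  fail(1) 'b': from fail(0)=0 chase 'b': 0 ⇒ 0;  out=∅∪out(0)=∅
  fail(7) 'c': from fail(0)=0 chase 'c': 0 ⇒ 0;  out={1}∪out(0)={1}
  fail(8) 'a': from fail(0)=0 chase 'a': 0 ⇒ 0;  out=∅∪out(0)=∅
  fail(2) 'ba': from fail(1)=0 chase 'a': 0 ⇒ 8;  out=∅∪out(8)=∅
  fail(9) 'aa': from fail(8)=0 chase 'a': 0 ⇒ 8;  out={2}∪out(8)={2}
  fail(10) 'cc': from fail(7)=0 chase 'c': 0 ⇒ 7;  out=∅∪out(7)={1}
  fail(12) 'ca': from fail(7)=0 chase 'a': 0 ⇒ 8;  out={4}∪out(8)={4}
  fail(3) 'baa': from fail(2)=8 chase 'a': 8 ⇒ 9;  out=∅∪out(9)={2}
  fail(11) 'cca': from fail(10)=7 chase 'a': 7 ⇒ 12;  out={3}∪out(12)={3,4}
  fail(4) 'baab': from fail(3)=9 chase 'b': 9→8→0 ⇒ 1;  out=∅∪out(1)=∅
  fail(5) 'baabb': from fail(4)=1 chase 'b': 1→0 ⇒ 1;  out=∅∪out(1)=∅
  fail(6) 'baabbc': from fail(5)=1 chase 'c': 1→0 ⇒ 7;  out={0}∪out(7)={0,1}

Run:
[0] read 'b'  n0⇒n1
[1] read 'a'  n1⇒n2
[2] read 'a'  n2⇒n3  emit P2@[1:2]
[3] read 'b'  n3⇒n4
[4] read 'c'  n4⇒n7 (via fail)  emit P1@[4:4]
[5] read 'c'  n7⇒n10  emit P1@[5:5]
[6] read 'c'  n10⇒n10 (via fail)  emit P1@[6:6]
[7] read 'c'  n10⇒n10 (via fail)  emit P1@[7:7]
[8] read 'a'  n10⇒n11  emit P3@[6:8],P4@[7:8]
[9] read 'a'  n11⇒n9 (via fail)  emit P2@[8:9]
[10] read 'c'  n9⇒n7 (via fail)  emit P1@[10:10]
[11] read 'c'  n7⇒n10  emit P1@[11:11]
[12] read 'a'  n10⇒n11  emit P3@[10:12],P4@[11:12]
[13] read 'a'  n11⇒n9 (via fail)  emit P2@[12:13]
[14] read 'c'  n9⇒n7 (via fail)  emit P1@[14:14]
[15] read 'a'  n7⇒n12  emit P4@[14:15]
[16] read 'a'  n12⇒n9 (via fail)  emit P2@[15:16]
[17] read 'c'  n9⇒n7 (via fail)  emit P1@[17:17]
[18] read 'b'  n7⇒n1 (via fail)
[19] read 'a'  n1⇒n2
[20] read 'c'  n2⇒n7 (via fail)  emit P1@[20:20]

All matches (sorted): [[2,2],[4,1],[5,1],[6,1],[7,1],[8,3],[8,4],[9,2],[10,1],[11,1],[12,3],[12,4],[13,2],[14,1],[15,4],[16,2],[17,1],[20,1]]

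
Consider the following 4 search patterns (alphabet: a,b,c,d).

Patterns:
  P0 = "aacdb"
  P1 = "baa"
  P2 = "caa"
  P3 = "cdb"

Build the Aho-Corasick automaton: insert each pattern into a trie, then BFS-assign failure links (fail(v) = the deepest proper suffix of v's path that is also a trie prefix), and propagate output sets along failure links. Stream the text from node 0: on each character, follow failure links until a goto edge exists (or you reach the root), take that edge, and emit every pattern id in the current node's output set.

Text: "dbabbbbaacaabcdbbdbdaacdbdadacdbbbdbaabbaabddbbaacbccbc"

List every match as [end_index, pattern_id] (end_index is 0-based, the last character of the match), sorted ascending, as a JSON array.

Build:
Trie nodes:
  n0 'ε': a→1 b→6 c→9
  n1 'a': a→2
  n2 'aa': c→3
  n3 'aac': d→4
  n4 'aacd': b→5
  n5 'aacdb': ·  ←P0
  n6 'b': a→7
  n7 'ba': a→8
  n8 'baa': ·  ←P1
  n9 'c': a→10 d→12
  n10 'ca': a→11
  n11 'caa': ·  ←P2
  n12 'cd': b→13
  n13 'cdb': ·  ←P3

Failure links (BFS by depth):
  n1('a'): parent n0 fail=0; on 'a' 0 → fail=0;  out ∅∪∅=∅
  n6('b'): parent n0 fail=0; on 'b' 0 → fail=0;  out ∅∪∅=∅
  n9('c'): parent n0 fail=0; on 'c' 0 → fail=0;  out ∅∪∅=∅
  n2('aa'): parent n1 fail=0; on 'a' 0 → fail=1;  out ∅∪∅=∅
  n7('ba'): parent n6 fail=0; on 'a' 0 → fail=1;  out ∅∪∅=∅
  n10('ca'): parent n9 fail=0; on 'a' 0 → fail=1;  out ∅∪∅=∅
  n12('cd'): parent n9 fail=0; on 'd' 0 → fail=0;  out ∅∪∅=∅
  n3('aac'): parent n2 fail=1; on 'c' 1→0 → fail=9;  out ∅∪∅=∅
  n8('baa'): parent n7 fail=1; on 'a' 1 → fail=2;  out {1}∪∅={1}
  n11('caa'): parent n10 fail=1; on 'a' 1 → fail=2;  out {2}∪∅={2}
  n13('cdb'): parent n12 fail=0; on 'b' 0 → fail=6;  out {3}∪∅={3}
  n4('aacd'): parent n3 fail=9; on 'd' 9 → fail=12;  out ∅∪∅=∅
  n5('aacdb'): parent n4 fail=12; on 'b' 12 → fail=13;  out {0}∪{3}={0,3}

Run:
i=0 'd': node 0→0
i=1 'b': node 0→6
i=2 'a': node 6→7
i=3 'b': node 7→6 (via fail)
i=4 'b': node 6→6 (via fail)
i=5 'b': node 6→6 (via fail)
i=6 'b': node 6→6 (via fail)
i=7 'a': node 6→7
i=8 'a': node 7→8  emit P1@[6:8]
i=9 'c': node 8→3 (via fail)
i=10 'a': node 3→10 (via fail)
i=11 'a': node 10→11  emit P2@[9:11]
i=12 'b': node 11→6 (via fail)
i=13 'c': node 6→9 (via fail)
i=14 'd': node 9→12
i=15 'b': node 12→13  emit P3@[13:15]
i=16 'b': node 13→6 (via fail)
i=17 'd': node 6→0 (via fail)
i=18 'b': node 0→6
i=19 'd': node 6→0 (via fail)
i=20 'a': node 0→1
i=21 'a': node 1→2
i=22 'c': node 2→3
i=23 'd': node 3→4
i=24 'b': node 4→5  emit P0@[20:24],P3@[22:24]
i=25 'd': node 5→0 (via fail)
i=26 'a': node 0→1
i=27 'd': node 1→0 (via fail)
i=28 'a': node 0→1
i=29 'c': node 1→9 (via fail)
i=30 'd': node 9→12
i=31 'b': node 12→13  emit P3@[29:31]
i=32 'b': node 13→6 (via fail)
i=33 'b': node 6→6 (via fail)
i=34 'd': node 6→0 (via fail)
i=35 'b': node 0→6
i=36 'a': node 6→7
i=37 'a': node 7→8  emit P1@[35:37]
i=38 'b': node 8→6 (via fail)
i=39 'b': node 6→6 (via fail)
i=40 'a': node 6→7
i=41 'a': node 7→8  emit P1@[39:41]
i=42 'b': node 8→6 (via fail)
i=43 'd': node 6→0 (via fail)
i=44 'd': node 0→0
i=45 'b': node 0→6
i=46 'b': node 6→6 (via fail)
i=47 'a': node 6→7
i=48 'a': node 7→8  emit P1@[46:48]
i=49 'c': node 8→3 (via fail)
i=50 'b': node 3→6 (via fail)
i=51 'c': node 6→9 (via fail)
i=52 'c': node 9→9 (via fail)
i=53 'b': node 9→6 (via fail)
i=54 'c': node 6→9 (via fail)

All matches (sorted): [[8,1],[11,2],[15,3],[24,0],[24,3],[31,3],[37,1],[41,1],[48,1]]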